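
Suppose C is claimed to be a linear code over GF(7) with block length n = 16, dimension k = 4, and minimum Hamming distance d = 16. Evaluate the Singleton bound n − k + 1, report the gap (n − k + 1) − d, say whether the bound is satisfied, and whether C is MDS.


Singleton RHS = n − k + 1 = 13, slack = -3, bound violated (no such code; not MDS).

Singleton bound: d ≤ n − k + 1.
Here n = 16, k = 4, so n − k + 1 = 13.
Given d = 16, check d ≤ 13: NO.
Slack = (n − k + 1) − d = -3.
The slack is negative: d = 16 exceeds n − k + 1 = 13 by 3, so the Singleton bound is violated and no linear [16, 4, 16]_7 code can exist. In particular it is not MDS (MDS requires d = n − k + 1 exactly).
Description: the claimed parameters are [16, 4, 16]_7; such a code would be impossible (violates the Singleton bound).


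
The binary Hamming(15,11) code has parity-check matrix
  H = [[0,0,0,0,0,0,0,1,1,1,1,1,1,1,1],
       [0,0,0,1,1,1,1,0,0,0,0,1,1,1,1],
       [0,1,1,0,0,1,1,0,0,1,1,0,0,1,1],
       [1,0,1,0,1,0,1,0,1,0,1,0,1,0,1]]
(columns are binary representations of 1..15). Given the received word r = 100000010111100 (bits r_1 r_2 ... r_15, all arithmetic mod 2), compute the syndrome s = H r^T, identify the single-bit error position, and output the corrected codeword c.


s = (1, 0, 0, 1)^T, error position = 9, corrected codeword c = 100000011111100

Compute s = H r^T mod 2 one row at a time:
  s_1 = 1 + 0 + 1 + 1 + 1 + 1 + 0 + 0 = 5 ≡ 1 (mod 2).
  s_2 = 0 + 0 + 0 + 0 + 1 + 1 + 0 + 0 = 2 ≡ 0 (mod 2).
  s_3 = 0 + 0 + 0 + 0 + 1 + 1 + 0 + 0 = 2 ≡ 0 (mod 2).
  s_4 = 1 + 0 + 0 + 0 + 0 + 1 + 1 + 0 = 3 ≡ 1 (mod 2).
s = (1, 0, 0, 1)^T — this equals column 9 of H (binary 1001), so error is at position 9.
Correct: flip bit 9 of r = 100000010111100 to get c = 100000011111100.


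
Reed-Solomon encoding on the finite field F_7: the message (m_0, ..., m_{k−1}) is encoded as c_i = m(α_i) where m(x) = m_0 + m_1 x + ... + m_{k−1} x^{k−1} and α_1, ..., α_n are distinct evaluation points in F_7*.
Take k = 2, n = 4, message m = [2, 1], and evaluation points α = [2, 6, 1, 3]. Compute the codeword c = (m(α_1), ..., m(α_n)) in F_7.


c = [4, 1, 3, 5]

Message polynomial: m(x) = 2 + 1·x (mod 7).
For each evaluation point α_i, compute m(α_i) mod 7:
  α_1 = 2: Horner steps 1 → 4, so m(2) = 4.
  α_2 = 6: Horner steps 1 → 1, so m(6) = 1.
  α_3 = 1: Horner steps 1 → 3, so m(1) = 3.
  α_4 = 3: Horner steps 1 → 5, so m(3) = 5.
Codeword c = [4, 1, 3, 5] ∈ F_7^4.


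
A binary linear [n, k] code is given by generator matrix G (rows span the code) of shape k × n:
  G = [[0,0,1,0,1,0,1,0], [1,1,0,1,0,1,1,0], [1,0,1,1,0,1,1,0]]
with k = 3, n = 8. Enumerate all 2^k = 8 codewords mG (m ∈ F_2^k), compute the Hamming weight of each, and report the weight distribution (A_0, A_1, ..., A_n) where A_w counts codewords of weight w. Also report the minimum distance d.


Weight distribution: A_0 = 1, A_2 = 1, A_3 = 2, A_4 = 1, A_5 = 2, A_6 = 1. Minimum distance d = 2.

Enumerate all 2^3 = 8 messages m ∈ F_2^3.
For each, compute codeword c = mG in F_2^8, then tally its weight.
  m = 000 → c = 00000000, weight = 0.
  m = 100 → c = 00101010, weight = 3.
  m = 010 → c = 11010110, weight = 5.
  m = 110 → c = 11111100, weight = 6.
  m = 001 → c = 10110110, weight = 5.
  m = 101 → c = 10011100, weight = 4.
  m = 011 → c = 01100000, weight = 2.
  m = 111 → c = 01001010, weight = 3.
Tally weights:
  weight 0: 1 codewords.
  weight 2: 1 codewords.
  weight 3: 2 codewords.
  weight 4: 1 codewords.
  weight 5: 2 codewords.
  weight 6: 1 codewords.
Minimum distance d = smallest w > 0 with A_w > 0 = 2.
Sanity: Σ A_w = 8 = 2^3 = 8 ✓.


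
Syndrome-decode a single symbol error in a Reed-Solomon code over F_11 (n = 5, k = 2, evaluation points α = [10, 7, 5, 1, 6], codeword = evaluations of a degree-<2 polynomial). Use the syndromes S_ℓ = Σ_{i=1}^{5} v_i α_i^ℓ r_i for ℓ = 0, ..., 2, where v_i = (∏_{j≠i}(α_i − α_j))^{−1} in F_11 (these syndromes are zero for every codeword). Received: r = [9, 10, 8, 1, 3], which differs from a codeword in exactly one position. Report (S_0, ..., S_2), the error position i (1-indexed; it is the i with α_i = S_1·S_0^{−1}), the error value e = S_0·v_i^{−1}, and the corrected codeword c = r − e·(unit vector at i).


S = (3, 4, 9), error at position 3, error magnitude e = 1, c = [9, 10, 7, 1, 3].

Step 1: column multipliers v_i = (∏_{j≠i}(α_i − α_j))^{−1} mod 11.
  i = 1 (α = 10): (10−7)(10−5)(10−1)(10−6) = 3·5·9·4 = 540 ≡ 1, so v_1 = 1^{−1} = 1 (mod 11).
  i = 2 (α = 7): (7−10)(7−5)(7−1)(7−6) = (−3)·2·6·1 = −36 ≡ 8, so v_2 = 8^{−1} = 7 (mod 11).
  i = 3 (α = 5): (5−10)(5−7)(5−1)(5−6) = (−5)·(−2)·4·(−1) = −40 ≡ 4, so v_3 = 4^{−1} = 3 (mod 11).
  i = 4 (α = 1): (1−10)(1−7)(1−5)(1−6) = (−9)·(−6)·(−4)·(−5) = 1080 ≡ 2, so v_4 = 2^{−1} = 6 (mod 11).
  i = 5 (α = 6): (6−10)(6−7)(6−5)(6−1) = (−4)·(−1)·1·5 = 20 ≡ 9, so v_5 = 9^{−1} = 5 (mod 11).
  v = [1, 7, 3, 6, 5].
Step 2: syndromes of r = [9, 10, 8, 1, 3] (all sums mod 11).
  S_0 = Σ v_i r_i = 1·9 + 7·10 + 3·8 + 6·1 + 5·3 = 124 ≡ 3.
  S_1 = Σ v_i α_i r_i = 1·10·9 + 7·7·10 + 3·5·8 + 6·1·1 + 5·6·3 = 796 ≡ 4.
  α_i^2 mod 11 = [1, 5, 3, 1, 3].
  S_2 = Σ v_i α_i^2 r_i = 1·1·9 + 7·5·10 + 3·3·8 + 6·1·1 + 5·3·3 = 482 ≡ 9.
  S = (3, 4, 9) ≠ 0, so r is not a codeword (an error is present).
Step 3: locate the error. For a single error e at position i, S_ℓ = v_i·e·α_i^ℓ, so α_err = S_1/S_0.
  S_0^{−1} = 3^{−1} = 4 (mod 11), so α_err = 4·4 = 16 ≡ 5 = α_3. Error position i = 3.
  Consistency check: S_2/S_1 = 9·3 = 27 ≡ 5 = α_err ✓ (single-error assumption holds).
Step 4: error magnitude e = S_0/v_3 = S_0·∏_{j≠3}(α_3 − α_j) = 3·4 = 12 ≡ 1 (mod 11).
Step 5: correct position 3: c_3 = r_3 − e = 8 − 1 ≡ 7 (mod 11). Hence c = [9, 10, 7, 1, 3].
  Check: interpolating c through the α_i gives m(x) = 5 + 7·x (degree < 2) with m(α_i) = c_i for every i, so c is indeed a codeword.


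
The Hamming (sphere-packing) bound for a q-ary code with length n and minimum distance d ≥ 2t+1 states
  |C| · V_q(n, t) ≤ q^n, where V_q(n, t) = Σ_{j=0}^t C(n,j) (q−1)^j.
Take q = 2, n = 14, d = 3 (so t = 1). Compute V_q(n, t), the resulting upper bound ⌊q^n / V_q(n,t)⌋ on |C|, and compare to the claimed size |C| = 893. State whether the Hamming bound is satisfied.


V_q(n, t) = 15, q^n = 16384, Hamming bound = 1092, |C| = 893 ≤ bound (satisfied).

Step 1: Compute V_q(n, t) = Σ_{j=0}^1 C(n, j) (q−1)^j.
  j = 0: C(14,0)·(1)^0 = 1·1 = 1.
  j = 1: C(14,1)·(1)^1 = 14·1 = 14.
  V_q(n, t) = 1 + 14 = 15.
Step 2: q^n = 2^14 = 16384.
Step 3: Hamming bound ⌊q^n / V_q(n,t)⌋ = ⌊16384/15⌋ = 1092.
Step 4: Compare |C| = 893 to 1092: satisfied.
The claimed |C| lies below the Hamming bound.


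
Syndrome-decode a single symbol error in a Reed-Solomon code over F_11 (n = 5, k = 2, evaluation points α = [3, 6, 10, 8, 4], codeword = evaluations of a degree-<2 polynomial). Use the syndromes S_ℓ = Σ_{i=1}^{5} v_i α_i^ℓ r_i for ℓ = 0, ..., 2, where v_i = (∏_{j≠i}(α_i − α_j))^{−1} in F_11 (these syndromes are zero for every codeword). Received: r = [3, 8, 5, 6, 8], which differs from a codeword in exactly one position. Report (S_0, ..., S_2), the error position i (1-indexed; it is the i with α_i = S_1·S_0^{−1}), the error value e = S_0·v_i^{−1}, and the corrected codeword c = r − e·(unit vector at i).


S = (3, 7, 9), error at position 2, error magnitude e = 1, c = [3, 7, 5, 6, 8].

Step 1: column multipliers v_i = (∏_{j≠i}(α_i − α_j))^{−1} mod 11.
  i = 1 (α = 3): (3−6)(3−10)(3−8)(3−4) = (−3)·(−7)·(−5)·(−1) = 105 ≡ 6, so v_1 = 6^{−1} = 2 (mod 11).
  i = 2 (α = 6): (6−3)(6−10)(6−8)(6−4) = 3·(−4)·(−2)·2 = 48 ≡ 4, so v_2 = 4^{−1} = 3 (mod 11).
  i = 3 (α = 10): (10−3)(10−6)(10−8)(10−4) = 7·4·2·6 = 336 ≡ 6, so v_3 = 6^{−1} = 2 (mod 11).
  i = 4 (α = 8): (8−3)(8−6)(8−10)(8−4) = 5·2·(−2)·4 = −80 ≡ 8, so v_4 = 8^{−1} = 7 (mod 11).
  i = 5 (α = 4): (4−3)(4−6)(4−10)(4−8) = 1·(−2)·(−6)·(−4) = −48 ≡ 7, so v_5 = 7^{−1} = 8 (mod 11).
  v = [2, 3, 2, 7, 8].
Step 2: syndromes of r = [3, 8, 5, 6, 8] (all sums mod 11).
  S_0 = Σ v_i r_i = 2·3 + 3·8 + 2·5 + 7·6 + 8·8 = 146 ≡ 3.
  S_1 = Σ v_i α_i r_i = 2·3·3 + 3·6·8 + 2·10·5 + 7·8·6 + 8·4·8 = 854 ≡ 7.
  α_i^2 mod 11 = [9, 3, 1, 9, 5].
  S_2 = Σ v_i α_i^2 r_i = 2·9·3 + 3·3·8 + 2·1·5 + 7·9·6 + 8·5·8 = 834 ≡ 9.
  S = (3, 7, 9) ≠ 0, so r is not a codeword (an error is present).
Step 3: locate the error. For a single error e at position i, S_ℓ = v_i·e·α_i^ℓ, so α_err = S_1/S_0.
  S_0^{−1} = 3^{−1} = 4 (mod 11), so α_err = 7·4 = 28 ≡ 6 = α_2. Error position i = 2.
  Consistency check: S_2/S_1 = 9·8 = 72 ≡ 6 = α_err ✓ (single-error assumption holds).
Step 4: error magnitude e = S_0/v_2 = S_0·∏_{j≠2}(α_2 − α_j) = 3·4 = 12 ≡ 1 (mod 11).
Step 5: correct position 2: c_2 = r_2 − e = 8 − 1 ≡ 7 (mod 11). Hence c = [3, 7, 5, 6, 8].
  Check: interpolating c through the α_i gives m(x) = 10 + 5·x (degree < 2) with m(α_i) = c_i for every i, so c is indeed a codeword.


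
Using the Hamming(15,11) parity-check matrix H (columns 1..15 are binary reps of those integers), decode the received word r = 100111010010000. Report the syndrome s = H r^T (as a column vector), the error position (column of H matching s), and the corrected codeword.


s = (0, 1, 0, 1)^T, error position = 5, corrected codeword c = 100101010010000

Compute s = H r^T mod 2 one row at a time:
  s_1 = 1 + 0 + 0 + 1 + 0 + 0 + 0 + 0 = 2 ≡ 0 (mod 2).
  s_2 = 1 + 1 + 1 + 0 + 0 + 0 + 0 + 0 = 3 ≡ 1 (mod 2).
  s_3 = 0 + 0 + 1 + 0 + 0 + 1 + 0 + 0 = 2 ≡ 0 (mod 2).
  s_4 = 1 + 0 + 1 + 0 + 0 + 1 + 0 + 0 = 3 ≡ 1 (mod 2).
s = (0, 1, 0, 1)^T — this equals column 5 of H (binary 0101), so error is at position 5.
Correct: flip bit 5 of r = 100111010010000 to get c = 100101010010000.


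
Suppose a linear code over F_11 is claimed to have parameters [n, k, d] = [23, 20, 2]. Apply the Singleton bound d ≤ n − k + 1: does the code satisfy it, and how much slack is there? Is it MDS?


Singleton RHS = n − k + 1 = 4, slack = 2, bound satisfied, not MDS.

Singleton bound: d ≤ n − k + 1.
Here n = 23, k = 20, so n − k + 1 = 4.
Given d = 2, check d ≤ 4: YES.
Slack = (n − k + 1) − d = 2.
The code is NOT MDS (slack = 2 > 0).
Description: the claimed parameters are [23, 20, 2]_11; such a code would be non-MDS.


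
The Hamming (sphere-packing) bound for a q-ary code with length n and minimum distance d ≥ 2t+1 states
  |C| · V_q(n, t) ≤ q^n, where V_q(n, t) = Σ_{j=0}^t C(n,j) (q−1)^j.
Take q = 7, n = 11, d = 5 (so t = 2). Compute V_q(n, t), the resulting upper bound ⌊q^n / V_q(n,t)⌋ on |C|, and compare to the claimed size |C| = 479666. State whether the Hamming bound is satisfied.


V_q(n, t) = 2047, q^n = 1977326743, Hamming bound = 965963, |C| = 479666 ≤ bound (satisfied).

Step 1: Compute V_q(n, t) = Σ_{j=0}^2 C(n, j) (q−1)^j.
  j = 0: C(11,0)·(6)^0 = 1·1 = 1.
  j = 1: C(11,1)·(6)^1 = 11·6 = 66.
  j = 2: C(11,2)·(6)^2 = 55·36 = 1980.
  V_q(n, t) = 1 + 66 + 1980 = 2047.
Step 2: q^n = 7^11 = 1977326743.
Step 3: Hamming bound ⌊q^n / V_q(n,t)⌋ = ⌊1977326743/2047⌋ = 965963.
Step 4: Compare |C| = 479666 to 965963: satisfied.
The claimed |C| lies below the Hamming bound.


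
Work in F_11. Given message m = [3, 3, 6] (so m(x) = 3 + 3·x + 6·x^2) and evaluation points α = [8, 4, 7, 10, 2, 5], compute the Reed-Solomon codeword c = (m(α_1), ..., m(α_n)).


c = [4, 1, 10, 6, 0, 3]

Message polynomial: m(x) = 3 + 3·x + 6·x^2 (mod 11).
For each evaluation point α_i, compute m(α_i) mod 11:
  α_1 = 8: Horner steps 6 → 7 → 4, so m(8) = 4.
  α_2 = 4: Horner steps 6 → 5 → 1, so m(4) = 1.
  α_3 = 7: Horner steps 6 → 1 → 10, so m(7) = 10.
  α_4 = 10: Horner steps 6 → 8 → 6, so m(10) = 6.
  α_5 = 2: Horner steps 6 → 4 → 0, so m(2) = 0.
  α_6 = 5: Horner steps 6 → 0 → 3, so m(5) = 3.
Codeword c = [4, 1, 10, 6, 0, 3] ∈ F_11^6.


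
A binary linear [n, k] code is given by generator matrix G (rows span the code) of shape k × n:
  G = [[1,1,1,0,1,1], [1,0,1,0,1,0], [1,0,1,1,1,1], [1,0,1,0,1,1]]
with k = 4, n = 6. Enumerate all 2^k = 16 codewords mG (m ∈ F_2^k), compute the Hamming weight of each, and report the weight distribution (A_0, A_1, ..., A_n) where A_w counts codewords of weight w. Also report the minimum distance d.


Weight distribution: A_0 = 1, A_1 = 3, A_2 = 3, A_3 = 2, A_4 = 3, A_5 = 3, A_6 = 1. Minimum distance d = 1.

Enumerate all 2^4 = 16 messages m ∈ F_2^4.
For each, compute codeword c = mG in F_2^6, then tally its weight.
  m = 0000 → c = 000000, weight = 0.
  m = 1000 → c = 111011, weight = 5.
  m = 0100 → c = 101010, weight = 3.
  m = 1100 → c = 010001, weight = 2.
  m = 0010 → c = 101111, weight = 5.
  m = 1010 → c = 010100, weight = 2.
  m = 0110 → c = 000101, weight = 2.
  m = 1110 → c = 111110, weight = 5.
  m = 0001 → c = 101011, weight = 4.
  m = 1001 → c = 010000, weight = 1.
  m = 0101 → c = 000001, weight = 1.
  m = 1101 → c = 111010, weight = 4.
  m = 0011 → c = 000100, weight = 1.
  m = 1011 → c = 111111, weight = 6.
  m = 0111 → c = 101110, weight = 4.
  m = 1111 → c = 010101, weight = 3.
Tally weights:
  weight 0: 1 codewords.
  weight 1: 3 codewords.
  weight 2: 3 codewords.
  weight 3: 2 codewords.
  weight 4: 3 codewords.
  weight 5: 3 codewords.
  weight 6: 1 codewords.
Minimum distance d = smallest w > 0 with A_w > 0 = 1.
Sanity: Σ A_w = 16 = 2^4 = 16 ✓.


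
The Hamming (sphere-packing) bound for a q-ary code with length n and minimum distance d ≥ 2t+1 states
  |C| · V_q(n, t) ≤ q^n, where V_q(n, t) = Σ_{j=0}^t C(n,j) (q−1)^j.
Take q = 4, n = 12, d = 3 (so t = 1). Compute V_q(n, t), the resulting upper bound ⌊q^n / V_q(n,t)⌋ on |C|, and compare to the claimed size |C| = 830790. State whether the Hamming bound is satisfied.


V_q(n, t) = 37, q^n = 16777216, Hamming bound = 453438, |C| = 830790 > bound (violated).

Step 1: Compute V_q(n, t) = Σ_{j=0}^1 C(n, j) (q−1)^j.
  j = 0: C(12,0)·(3)^0 = 1·1 = 1.
  j = 1: C(12,1)·(3)^1 = 12·3 = 36.
  V_q(n, t) = 1 + 36 = 37.
Step 2: q^n = 4^12 = 16777216.
Step 3: Hamming bound ⌊q^n / V_q(n,t)⌋ = ⌊16777216/37⌋ = 453438.
Step 4: Compare |C| = 830790 to 453438: violated.
The claimed |C| lies above the Hamming bound, so no 4-ary code of length 12 with d ≥ 3 can have 830790 codewords.


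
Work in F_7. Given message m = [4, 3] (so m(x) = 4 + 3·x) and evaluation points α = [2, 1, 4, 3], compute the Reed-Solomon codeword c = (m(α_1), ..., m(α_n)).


c = [3, 0, 2, 6]

Message polynomial: m(x) = 4 + 3·x (mod 7).
For each evaluation point α_i, compute m(α_i) mod 7:
  α_1 = 2: Horner steps 3 → 3, so m(2) = 3.
  α_2 = 1: Horner steps 3 → 0, so m(1) = 0.
  α_3 = 4: Horner steps 3 → 2, so m(4) = 2.
  α_4 = 3: Horner steps 3 → 6, so m(3) = 6.
Codeword c = [3, 0, 2, 6] ∈ F_7^4.


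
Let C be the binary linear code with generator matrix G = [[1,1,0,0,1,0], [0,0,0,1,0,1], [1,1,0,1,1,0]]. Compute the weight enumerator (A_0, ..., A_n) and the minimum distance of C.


Weight distribution: A_0 = 1, A_1 = 2, A_2 = 1, A_3 = 1, A_4 = 2, A_5 = 1. Minimum distance d = 1.

Enumerate all 2^3 = 8 messages m ∈ F_2^3.
For each, compute codeword c = mG in F_2^6, then tally its weight.
  m = 000 → c = 000000, weight = 0.
  m = 100 → c = 110010, weight = 3.
  m = 010 → c = 000101, weight = 2.
  m = 110 → c = 110111, weight = 5.
  m = 001 → c = 110110, weight = 4.
  m = 101 → c = 000100, weight = 1.
  m = 011 → c = 110011, weight = 4.
  m = 111 → c = 000001, weight = 1.
Tally weights:
  weight 0: 1 codewords.
  weight 1: 2 codewords.
  weight 2: 1 codewords.
  weight 3: 1 codewords.
  weight 4: 2 codewords.
  weight 5: 1 codewords.
Minimum distance d = smallest w > 0 with A_w > 0 = 1.
Sanity: Σ A_w = 8 = 2^3 = 8 ✓.


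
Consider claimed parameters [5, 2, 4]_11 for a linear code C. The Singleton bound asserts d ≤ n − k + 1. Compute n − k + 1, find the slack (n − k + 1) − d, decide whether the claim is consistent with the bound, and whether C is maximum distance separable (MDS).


Singleton RHS = n − k + 1 = 4, slack = 0, bound satisfied, MDS.

Singleton bound: d ≤ n − k + 1.
Here n = 5, k = 2, so n − k + 1 = 4.
Given d = 4, check d ≤ 4: YES.
Slack = (n − k + 1) − d = 0.
The code is MDS (slack = 0).
Description: the claimed parameters are [5, 2, 4]_11; such a code would be MDS (meets Singleton bound).


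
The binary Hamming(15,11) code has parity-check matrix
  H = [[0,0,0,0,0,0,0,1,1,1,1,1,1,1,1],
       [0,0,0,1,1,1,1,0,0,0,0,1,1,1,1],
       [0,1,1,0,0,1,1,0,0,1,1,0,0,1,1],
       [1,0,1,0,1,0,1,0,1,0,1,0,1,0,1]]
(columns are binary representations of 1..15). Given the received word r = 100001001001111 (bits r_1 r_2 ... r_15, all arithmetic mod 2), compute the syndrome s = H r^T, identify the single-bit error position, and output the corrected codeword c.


s = (1, 1, 1, 0)^T, error position = 14, corrected codeword c = 100001001001101

Compute s = H r^T mod 2 one row at a time:
  s_1 = 0 + 1 + 0 + 0 + 1 + 1 + 1 + 1 = 5 ≡ 1 (mod 2).
  s_2 = 0 + 0 + 1 + 0 + 1 + 1 + 1 + 1 = 5 ≡ 1 (mod 2).
  s_3 = 0 + 0 + 1 + 0 + 0 + 0 + 1 + 1 = 3 ≡ 1 (mod 2).
  s_4 = 1 + 0 + 0 + 0 + 1 + 0 + 1 + 1 = 4 ≡ 0 (mod 2).
s = (1, 1, 1, 0)^T — this equals column 14 of H (binary 1110), so error is at position 14.
Correct: flip bit 14 of r = 100001001001111 to get c = 100001001001101.


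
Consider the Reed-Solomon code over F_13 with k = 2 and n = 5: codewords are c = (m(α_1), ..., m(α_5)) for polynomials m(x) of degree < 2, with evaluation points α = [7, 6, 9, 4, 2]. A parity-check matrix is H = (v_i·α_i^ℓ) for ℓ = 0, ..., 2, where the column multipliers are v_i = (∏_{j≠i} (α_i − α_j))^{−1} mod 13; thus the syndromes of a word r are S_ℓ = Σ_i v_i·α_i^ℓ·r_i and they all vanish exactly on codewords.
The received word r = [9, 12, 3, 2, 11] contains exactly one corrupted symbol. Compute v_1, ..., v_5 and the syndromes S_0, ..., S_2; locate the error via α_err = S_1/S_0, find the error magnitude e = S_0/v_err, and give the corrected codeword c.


S = (2, 8, 6), error at position 4, error magnitude e = 10, c = [9, 12, 3, 5, 11].

Step 1: column multipliers v_i = (∏_{j≠i}(α_i − α_j))^{−1} mod 13.
  i = 1 (α = 7): (7−6)(7−9)(7−4)(7−2) = 1·(−2)·3·5 = −30 ≡ 9, so v_1 = 9^{−1} = 3 (mod 13).
  i = 2 (α = 6): (6−7)(6−9)(6−4)(6−2) = (−1)·(−3)·2·4 = 24 ≡ 11, so v_2 = 11^{−1} = 6 (mod 13).
  i = 3 (α = 9): (9−7)(9−6)(9−4)(9−2) = 2·3·5·7 = 210 ≡ 2, so v_3 = 2^{−1} = 7 (mod 13).
  i = 4 (α = 4): (4−7)(4−6)(4−9)(4−2) = (−3)·(−2)·(−5)·2 = −60 ≡ 5, so v_4 = 5^{−1} = 8 (mod 13).
  i = 5 (α = 2): (2−7)(2−6)(2−9)(2−4) = (−5)·(−4)·(−7)·(−2) = 280 ≡ 7, so v_5 = 7^{−1} = 2 (mod 13).
  v = [3, 6, 7, 8, 2].
Step 2: syndromes of r = [9, 12, 3, 2, 11] (all sums mod 13).
  S_0 = Σ v_i r_i = 3·9 + 6·12 + 7·3 + 8·2 + 2·11 = 158 ≡ 2.
  S_1 = Σ v_i α_i r_i = 3·7·9 + 6·6·12 + 7·9·3 + 8·4·2 + 2·2·11 = 918 ≡ 8.
  α_i^2 mod 13 = [10, 10, 3, 3, 4].
  S_2 = Σ v_i α_i^2 r_i = 3·10·9 + 6·10·12 + 7·3·3 + 8·3·2 + 2·4·11 = 1189 ≡ 6.
  S = (2, 8, 6) ≠ 0, so r is not a codeword (an error is present).
Step 3: locate the error. For a single error e at position i, S_ℓ = v_i·e·α_i^ℓ, so α_err = S_1/S_0.
  S_0^{−1} = 2^{−1} = 7 (mod 13), so α_err = 8·7 = 56 ≡ 4 = α_4. Error position i = 4.
  Consistency check: S_2/S_1 = 6·5 = 30 ≡ 4 = α_err ✓ (single-error assumption holds).
Step 4: error magnitude e = S_0/v_4 = S_0·∏_{j≠4}(α_4 − α_j) = 2·5 = 10 ≡ 10 (mod 13).
Step 5: correct position 4: c_4 = r_4 − e = 2 − 10 ≡ 5 (mod 13). Hence c = [9, 12, 3, 5, 11].
  Check: interpolating c through the α_i gives m(x) = 4 + 10·x (degree < 2) with m(α_i) = c_i for every i, so c is indeed a codeword.


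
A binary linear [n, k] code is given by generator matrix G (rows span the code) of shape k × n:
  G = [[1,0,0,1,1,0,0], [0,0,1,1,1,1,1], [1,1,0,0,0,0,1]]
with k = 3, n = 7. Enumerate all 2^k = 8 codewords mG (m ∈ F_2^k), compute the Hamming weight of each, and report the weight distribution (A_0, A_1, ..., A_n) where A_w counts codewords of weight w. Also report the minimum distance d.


Weight distribution: A_0 = 1, A_3 = 3, A_4 = 2, A_5 = 1, A_6 = 1. Minimum distance d = 3.

Enumerate all 2^3 = 8 messages m ∈ F_2^3.
For each, compute codeword c = mG in F_2^7, then tally its weight.
  m = 000 → c = 0000000, weight = 0.
  m = 100 → c = 1001100, weight = 3.
  m = 010 → c = 0011111, weight = 5.
  m = 110 → c = 1010011, weight = 4.
  m = 001 → c = 1100001, weight = 3.
  m = 101 → c = 0101101, weight = 4.
  m = 011 → c = 1111110, weight = 6.
  m = 111 → c = 0110010, weight = 3.
Tally weights:
  weight 0: 1 codewords.
  weight 3: 3 codewords.
  weight 4: 2 codewords.
  weight 5: 1 codewords.
  weight 6: 1 codewords.
Minimum distance d = smallest w > 0 with A_w > 0 = 3.
Sanity: Σ A_w = 8 = 2^3 = 8 ✓.


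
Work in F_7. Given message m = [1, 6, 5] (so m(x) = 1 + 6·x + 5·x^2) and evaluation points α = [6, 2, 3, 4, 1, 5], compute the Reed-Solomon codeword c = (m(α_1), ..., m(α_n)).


c = [0, 5, 1, 0, 5, 2]

Message polynomial: m(x) = 1 + 6·x + 5·x^2 (mod 7).
For each evaluation point α_i, compute m(α_i) mod 7:
  α_1 = 6: Horner steps 5 → 1 → 0, so m(6) = 0.
  α_2 = 2: Horner steps 5 → 2 → 5, so m(2) = 5.
  α_3 = 3: Horner steps 5 → 0 → 1, so m(3) = 1.
  α_4 = 4: Horner steps 5 → 5 → 0, so m(4) = 0.
  α_5 = 1: Horner steps 5 → 4 → 5, so m(1) = 5.
  α_6 = 5: Horner steps 5 → 3 → 2, so m(5) = 2.
Codeword c = [0, 5, 1, 0, 5, 2] ∈ F_7^6.


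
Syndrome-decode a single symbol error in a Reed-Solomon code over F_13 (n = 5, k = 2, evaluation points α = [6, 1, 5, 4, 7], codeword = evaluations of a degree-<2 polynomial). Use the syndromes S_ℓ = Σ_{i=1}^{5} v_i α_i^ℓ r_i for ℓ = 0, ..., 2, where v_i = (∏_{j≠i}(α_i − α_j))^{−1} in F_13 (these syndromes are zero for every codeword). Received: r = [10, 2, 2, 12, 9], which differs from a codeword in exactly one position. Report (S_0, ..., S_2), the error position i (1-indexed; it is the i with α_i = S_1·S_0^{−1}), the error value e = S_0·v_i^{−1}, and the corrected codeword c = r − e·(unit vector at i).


S = (7, 9, 6), error at position 3, error magnitude e = 4, c = [10, 2, 11, 12, 9].

Step 1: column multipliers v_i = (∏_{j≠i}(α_i − α_j))^{−1} mod 13.
  i = 1 (α = 6): (6−1)(6−5)(6−4)(6−7) = 5·1·2·(−1) = −10 ≡ 3, so v_1 = 3^{−1} = 9 (mod 13).
  i = 2 (α = 1): (1−6)(1−5)(1−4)(1−7) = (−5)·(−4)·(−3)·(−6) = 360 ≡ 9, so v_2 = 9^{−1} = 3 (mod 13).
  i = 3 (α = 5): (5−6)(5−1)(5−4)(5−7) = (−1)·4·1·(−2) = 8 ≡ 8, so v_3 = 8^{−1} = 5 (mod 13).
  i = 4 (α = 4): (4−6)(4−1)(4−5)(4−7) = (−2)·3·(−1)·(−3) = −18 ≡ 8, so v_4 = 8^{−1} = 5 (mod 13).
  i = 5 (α = 7): (7−6)(7−1)(7−5)(7−4) = 1·6·2·3 = 36 ≡ 10, so v_5 = 10^{−1} = 4 (mod 13).
  v = [9, 3, 5, 5, 4].
Step 2: syndromes of r = [10, 2, 2, 12, 9] (all sums mod 13).
  S_0 = Σ v_i r_i = 9·10 + 3·2 + 5·2 + 5·12 + 4·9 = 202 ≡ 7.
  S_1 = Σ v_i α_i r_i = 9·6·10 + 3·1·2 + 5·5·2 + 5·4·12 + 4·7·9 = 1088 ≡ 9.
  α_i^2 mod 13 = [10, 1, 12, 3, 10].
  S_2 = Σ v_i α_i^2 r_i = 9·10·10 + 3·1·2 + 5·12·2 + 5·3·12 + 4·10·9 = 1566 ≡ 6.
  S = (7, 9, 6) ≠ 0, so r is not a codeword (an error is present).
Step 3: locate the error. For a single error e at position i, S_ℓ = v_i·e·α_i^ℓ, so α_err = S_1/S_0.
  S_0^{−1} = 7^{−1} = 2 (mod 13), so α_err = 9·2 = 18 ≡ 5 = α_3. Error position i = 3.
  Consistency check: S_2/S_1 = 6·3 = 18 ≡ 5 = α_err ✓ (single-error assumption holds).
Step 4: error magnitude e = S_0/v_3 = S_0·∏_{j≠3}(α_3 − α_j) = 7·8 = 56 ≡ 4 (mod 13).
Step 5: correct position 3: c_3 = r_3 − e = 2 − 4 ≡ 11 (mod 13). Hence c = [10, 2, 11, 12, 9].
  Check: interpolating c through the α_i gives m(x) = 3 + 12·x (degree < 2) with m(α_i) = c_i for every i, so c is indeed a codeword.


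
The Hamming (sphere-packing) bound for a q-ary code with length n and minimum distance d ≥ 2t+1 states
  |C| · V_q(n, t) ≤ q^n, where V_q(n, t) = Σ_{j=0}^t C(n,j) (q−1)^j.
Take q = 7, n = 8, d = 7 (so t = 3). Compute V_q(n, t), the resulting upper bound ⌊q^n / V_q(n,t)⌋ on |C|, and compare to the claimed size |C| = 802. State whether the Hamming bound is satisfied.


V_q(n, t) = 13153, q^n = 5764801, Hamming bound = 438, |C| = 802 > bound (violated).

Step 1: Compute V_q(n, t) = Σ_{j=0}^3 C(n, j) (q−1)^j.
  j = 0: C(8,0)·(6)^0 = 1·1 = 1.
  j = 1: C(8,1)·(6)^1 = 8·6 = 48.
  j = 2: C(8,2)·(6)^2 = 28·36 = 1008.
  j = 3: C(8,3)·(6)^3 = 56·216 = 12096.
  V_q(n, t) = 1 + 48 + 1008 + 12096 = 13153.
Step 2: q^n = 7^8 = 5764801.
Step 3: Hamming bound ⌊q^n / V_q(n,t)⌋ = ⌊5764801/13153⌋ = 438.
Step 4: Compare |C| = 802 to 438: violated.
The claimed |C| lies above the Hamming bound, so no 7-ary code of length 8 with d ≥ 7 can have 802 codewords.


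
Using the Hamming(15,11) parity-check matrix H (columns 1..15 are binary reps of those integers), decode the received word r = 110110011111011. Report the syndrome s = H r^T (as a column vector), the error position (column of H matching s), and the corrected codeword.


s = (1, 1, 1, 1)^T, error position = 15, corrected codeword c = 110110011111010

Compute s = H r^T mod 2 one row at a time:
  s_1 = 1 + 1 + 1 + 1 + 1 + 0 + 1 + 1 = 7 ≡ 1 (mod 2).
  s_2 = 1 + 1 + 0 + 0 + 1 + 0 + 1 + 1 = 5 ≡ 1 (mod 2).
  s_3 = 1 + 0 + 0 + 0 + 1 + 1 + 1 + 1 = 5 ≡ 1 (mod 2).
  s_4 = 1 + 0 + 1 + 0 + 1 + 1 + 0 + 1 = 5 ≡ 1 (mod 2).
s = (1, 1, 1, 1)^T — this equals column 15 of H (binary 1111), so error is at position 15.
Correct: flip bit 15 of r = 110110011111011 to get c = 110110011111010.


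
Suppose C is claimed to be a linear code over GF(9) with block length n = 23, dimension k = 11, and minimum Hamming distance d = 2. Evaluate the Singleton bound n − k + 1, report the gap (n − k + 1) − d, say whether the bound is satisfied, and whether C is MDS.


Singleton RHS = n − k + 1 = 13, slack = 11, bound satisfied, not MDS.

Singleton bound: d ≤ n − k + 1.
Here n = 23, k = 11, so n − k + 1 = 13.
Given d = 2, check d ≤ 13: YES.
Slack = (n − k + 1) − d = 11.
The code is NOT MDS (slack = 11 > 0).
Description: the claimed parameters are [23, 11, 2]_9; such a code would be non-MDS.


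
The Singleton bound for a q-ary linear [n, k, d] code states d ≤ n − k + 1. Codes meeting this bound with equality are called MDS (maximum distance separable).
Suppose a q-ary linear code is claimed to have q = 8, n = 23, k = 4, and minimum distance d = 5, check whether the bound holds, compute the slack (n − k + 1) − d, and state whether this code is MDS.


Singleton RHS = n − k + 1 = 20, slack = 15, bound satisfied, not MDS.

Singleton bound: d ≤ n − k + 1.
Here n = 23, k = 4, so n − k + 1 = 20.
Given d = 5, check d ≤ 20: YES.
Slack = (n − k + 1) − d = 15.
The code is NOT MDS (slack = 15 > 0).
Description: the claimed parameters are [23, 4, 5]_8; such a code would be non-MDS.


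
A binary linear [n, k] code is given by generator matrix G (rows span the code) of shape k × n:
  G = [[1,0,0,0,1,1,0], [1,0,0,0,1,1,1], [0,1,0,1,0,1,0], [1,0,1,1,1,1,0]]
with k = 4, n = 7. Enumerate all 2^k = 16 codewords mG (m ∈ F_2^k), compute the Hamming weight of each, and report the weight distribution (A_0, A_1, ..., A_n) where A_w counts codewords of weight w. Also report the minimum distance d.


Weight distribution: A_0 = 1, A_1 = 1, A_2 = 1, A_3 = 4, A_4 = 5, A_5 = 3, A_6 = 1. Minimum distance d = 1.

Enumerate all 2^4 = 16 messages m ∈ F_2^4.
For each, compute codeword c = mG in F_2^7, then tally its weight.
  m = 0000 → c = 0000000, weight = 0.
  m = 1000 → c = 1000110, weight = 3.
  m = 0100 → c = 1000111, weight = 4.
  m = 1100 → c = 0000001, weight = 1.
  m = 0010 → c = 0101010, weight = 3.
  m = 1010 → c = 1101100, weight = 4.
  m = 0110 → c = 1101101, weight = 5.
  m = 1110 → c = 0101011, weight = 4.
  m = 0001 → c = 1011110, weight = 5.
  m = 1001 → c = 0011000, weight = 2.
  m = 0101 → c = 0011001, weight = 3.
  m = 1101 → c = 1011111, weight = 6.
  m = 0011 → c = 1110100, weight = 4.
  m = 1011 → c = 0110010, weight = 3.
  m = 0111 → c = 0110011, weight = 4.
  m = 1111 → c = 1110101, weight = 5.
Tally weights:
  weight 0: 1 codewords.
  weight 1: 1 codewords.
  weight 2: 1 codewords.
  weight 3: 4 codewords.
  weight 4: 5 codewords.
  weight 5: 3 codewords.
  weight 6: 1 codewords.
Minimum distance d = smallest w > 0 with A_w > 0 = 1.
Sanity: Σ A_w = 16 = 2^4 = 16 ✓.


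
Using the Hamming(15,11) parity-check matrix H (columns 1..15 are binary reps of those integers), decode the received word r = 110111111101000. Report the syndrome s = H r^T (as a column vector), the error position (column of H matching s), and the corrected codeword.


s = (0, 1, 0, 0)^T, error position = 4, corrected codeword c = 110011111101000

Compute s = H r^T mod 2 one row at a time:
  s_1 = 1 + 1 + 1 + 0 + 1 + 0 + 0 + 0 = 4 ≡ 0 (mod 2).
  s_2 = 1 + 1 + 1 + 1 + 1 + 0 + 0 + 0 = 5 ≡ 1 (mod 2).
  s_3 = 1 + 0 + 1 + 1 + 1 + 0 + 0 + 0 = 4 ≡ 0 (mod 2).
  s_4 = 1 + 0 + 1 + 1 + 1 + 0 + 0 + 0 = 4 ≡ 0 (mod 2).
s = (0, 1, 0, 0)^T — this equals column 4 of H (binary 0100), so error is at position 4.
Correct: flip bit 4 of r = 110111111101000 to get c = 110011111101000.


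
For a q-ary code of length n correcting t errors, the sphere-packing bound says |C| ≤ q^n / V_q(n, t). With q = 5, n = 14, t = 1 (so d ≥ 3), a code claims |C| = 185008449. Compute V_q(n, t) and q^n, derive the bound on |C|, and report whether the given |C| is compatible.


V_q(n, t) = 57, q^n = 6103515625, Hamming bound = 107079221, |C| = 185008449 > bound (violated).

Step 1: Compute V_q(n, t) = Σ_{j=0}^1 C(n, j) (q−1)^j.
  j = 0: C(14,0)·(4)^0 = 1·1 = 1.
  j = 1: C(14,1)·(4)^1 = 14·4 = 56.
  V_q(n, t) = 1 + 56 = 57.
Step 2: q^n = 5^14 = 6103515625.
Step 3: Hamming bound ⌊q^n / V_q(n,t)⌋ = ⌊6103515625/57⌋ = 107079221.
Step 4: Compare |C| = 185008449 to 107079221: violated.
The claimed |C| lies above the Hamming bound, so no 5-ary code of length 14 with d ≥ 3 can have 185008449 codewords.


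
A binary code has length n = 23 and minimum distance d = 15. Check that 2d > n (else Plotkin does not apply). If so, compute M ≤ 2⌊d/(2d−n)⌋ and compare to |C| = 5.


Plotkin bound M ≤ 4; given |C| = 5 > bound (violated).

Check applicability: 2d = 30, n = 23.
2d − n = 7 > 0, so Plotkin applies.
Compute d/(2d−n) = 15/7 ≈ 2.1429.
⌊d/(2d−n)⌋ = 2.
Plotkin bound: M ≤ 2·2 = 4.
Given |C| = 5, check: VIOLATED.
This |C| is above the Plotkin bound, so no binary code with n = 23, d = 15 and 5 codewords exists.


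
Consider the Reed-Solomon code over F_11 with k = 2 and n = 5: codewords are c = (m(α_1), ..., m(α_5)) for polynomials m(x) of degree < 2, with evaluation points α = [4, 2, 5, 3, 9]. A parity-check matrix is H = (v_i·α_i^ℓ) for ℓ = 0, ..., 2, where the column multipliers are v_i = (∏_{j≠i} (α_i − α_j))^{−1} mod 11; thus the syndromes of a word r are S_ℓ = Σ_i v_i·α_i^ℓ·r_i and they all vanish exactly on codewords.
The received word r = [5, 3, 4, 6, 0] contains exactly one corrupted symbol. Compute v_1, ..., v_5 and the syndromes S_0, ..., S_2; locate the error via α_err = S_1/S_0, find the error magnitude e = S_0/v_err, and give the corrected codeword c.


S = (2, 4, 8), error at position 2, error magnitude e = 7, c = [5, 7, 4, 6, 0].

Step 1: column multipliers v_i = (∏_{j≠i}(α_i − α_j))^{−1} mod 11.
  i = 1 (α = 4): (4−2)(4−5)(4−3)(4−9) = 2·(−1)·1·(−5) = 10 ≡ 10, so v_1 = 10^{−1} = 10 (mod 11).
  i = 2 (α = 2): (2−4)(2−5)(2−3)(2−9) = (−2)·(−3)·(−1)·(−7) = 42 ≡ 9, so v_2 = 9^{−1} = 5 (mod 11).
  i = 3 (α = 5): (5−4)(5−2)(5−3)(5−9) = 1·3·2·(−4) = −24 ≡ 9, so v_3 = 9^{−1} = 5 (mod 11).
  i = 4 (α = 3): (3−4)(3−2)(3−5)(3−9) = (−1)·1·(−2)·(−6) = −12 ≡ 10, so v_4 = 10^{−1} = 10 (mod 11).
  i = 5 (α = 9): (9−4)(9−2)(9−5)(9−3) = 5·7·4·6 = 840 ≡ 4, so v_5 = 4^{−1} = 3 (mod 11).
  v = [10, 5, 5, 10, 3].
Step 2: syndromes of r = [5, 3, 4, 6, 0] (all sums mod 11).
  S_0 = Σ v_i r_i = 10·5 + 5·3 + 5·4 + 10·6 + 3·0 = 145 ≡ 2.
  S_1 = Σ v_i α_i r_i = 10·4·5 + 5·2·3 + 5·5·4 + 10·3·6 + 3·9·0 = 510 ≡ 4.
  α_i^2 mod 11 = [5, 4, 3, 9, 4].
  S_2 = Σ v_i α_i^2 r_i = 10·5·5 + 5·4·3 + 5·3·4 + 10·9·6 + 3·4·0 = 910 ≡ 8.
  S = (2, 4, 8) ≠ 0, so r is not a codeword (an error is present).
Step 3: locate the error. For a single error e at position i, S_ℓ = v_i·e·α_i^ℓ, so α_err = S_1/S_0.
  S_0^{−1} = 2^{−1} = 6 (mod 11), so α_err = 4·6 = 24 ≡ 2 = α_2. Error position i = 2.
  Consistency check: S_2/S_1 = 8·3 = 24 ≡ 2 = α_err ✓ (single-error assumption holds).
Step 4: error magnitude e = S_0/v_2 = S_0·∏_{j≠2}(α_2 − α_j) = 2·9 = 18 ≡ 7 (mod 11).
Step 5: correct position 2: c_2 = r_2 − e = 3 − 7 ≡ 7 (mod 11). Hence c = [5, 7, 4, 6, 0].
  Check: interpolating c through the α_i gives m(x) = 9 + 10·x (degree < 2) with m(α_i) = c_i for every i, so c is indeed a codeword.


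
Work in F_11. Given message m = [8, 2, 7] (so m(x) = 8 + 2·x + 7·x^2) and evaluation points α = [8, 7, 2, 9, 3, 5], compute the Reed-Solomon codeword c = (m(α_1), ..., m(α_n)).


c = [10, 2, 7, 10, 0, 6]

Message polynomial: m(x) = 8 + 2·x + 7·x^2 (mod 11).
For each evaluation point α_i, compute m(α_i) mod 11:
  α_1 = 8: Horner steps 7 → 3 → 10, so m(8) = 10.
  α_2 = 7: Horner steps 7 → 7 → 2, so m(7) = 2.
  α_3 = 2: Horner steps 7 → 5 → 7, so m(2) = 7.
  α_4 = 9: Horner steps 7 → 10 → 10, so m(9) = 10.
  α_5 = 3: Horner steps 7 → 1 → 0, so m(3) = 0.
  α_6 = 5: Horner steps 7 → 4 → 6, so m(5) = 6.
Codeword c = [10, 2, 7, 10, 0, 6] ∈ F_11^6.


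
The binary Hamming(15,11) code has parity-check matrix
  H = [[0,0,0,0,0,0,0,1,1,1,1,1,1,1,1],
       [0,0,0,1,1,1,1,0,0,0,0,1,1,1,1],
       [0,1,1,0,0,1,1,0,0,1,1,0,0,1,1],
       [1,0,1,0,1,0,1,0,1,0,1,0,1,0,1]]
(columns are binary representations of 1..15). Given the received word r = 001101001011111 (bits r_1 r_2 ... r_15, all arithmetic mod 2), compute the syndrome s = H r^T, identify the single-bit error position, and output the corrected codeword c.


s = (0, 0, 1, 1)^T, error position = 3, corrected codeword c = 000101001011111

Compute s = H r^T mod 2 one row at a time:
  s_1 = 0 + 1 + 0 + 1 + 1 + 1 + 1 + 1 = 6 ≡ 0 (mod 2).
  s_2 = 1 + 0 + 1 + 0 + 1 + 1 + 1 + 1 = 6 ≡ 0 (mod 2).
  s_3 = 0 + 1 + 1 + 0 + 0 + 1 + 1 + 1 = 5 ≡ 1 (mod 2).
  s_4 = 0 + 1 + 0 + 0 + 1 + 1 + 1 + 1 = 5 ≡ 1 (mod 2).
s = (0, 0, 1, 1)^T — this equals column 3 of H (binary 0011), so error is at position 3.
Correct: flip bit 3 of r = 001101001011111 to get c = 000101001011111.


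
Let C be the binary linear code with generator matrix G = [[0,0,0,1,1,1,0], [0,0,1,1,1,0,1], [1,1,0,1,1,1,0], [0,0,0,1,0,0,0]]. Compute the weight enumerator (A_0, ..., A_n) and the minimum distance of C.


Weight distribution: A_0 = 1, A_1 = 1, A_2 = 2, A_3 = 4, A_4 = 3, A_5 = 3, A_6 = 2. Minimum distance d = 1.

Enumerate all 2^4 = 16 messages m ∈ F_2^4.
For each, compute codeword c = mG in F_2^7, then tally its weight.
  m = 0000 → c = 0000000, weight = 0.
  m = 1000 → c = 0001110, weight = 3.
  m = 0100 → c = 0011101, weight = 4.
  m = 1100 → c = 0010011, weight = 3.
  m = 0010 → c = 1101110, weight = 5.
  m = 1010 → c = 1100000, weight = 2.
  m = 0110 → c = 1110011, weight = 5.
  m = 1110 → c = 1111101, weight = 6.
  m = 0001 → c = 0001000, weight = 1.
  m = 1001 → c = 0000110, weight = 2.
  m = 0101 → c = 0010101, weight = 3.
  m = 1101 → c = 0011011, weight = 4.
  m = 0011 → c = 1100110, weight = 4.
  m = 1011 → c = 1101000, weight = 3.
  m = 0111 → c = 1111011, weight = 6.
  m = 1111 → c = 1110101, weight = 5.
Tally weights:
  weight 0: 1 codewords.
  weight 1: 1 codewords.
  weight 2: 2 codewords.
  weight 3: 4 codewords.
  weight 4: 3 codewords.
  weight 5: 3 codewords.
  weight 6: 2 codewords.
Minimum distance d = smallest w > 0 with A_w > 0 = 1.
Sanity: Σ A_w = 16 = 2^4 = 16 ✓.


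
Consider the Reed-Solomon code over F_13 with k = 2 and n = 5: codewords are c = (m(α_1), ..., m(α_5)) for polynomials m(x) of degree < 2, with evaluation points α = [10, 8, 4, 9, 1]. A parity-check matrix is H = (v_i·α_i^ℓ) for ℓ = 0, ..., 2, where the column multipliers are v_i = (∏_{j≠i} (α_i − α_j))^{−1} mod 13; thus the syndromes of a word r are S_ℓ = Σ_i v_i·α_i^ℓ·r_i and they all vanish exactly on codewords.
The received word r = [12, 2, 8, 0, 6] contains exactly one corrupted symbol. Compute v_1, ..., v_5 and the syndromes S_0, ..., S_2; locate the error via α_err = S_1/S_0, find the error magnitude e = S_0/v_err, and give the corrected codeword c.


S = (7, 11, 8), error at position 4, error magnitude e = 6, c = [12, 2, 8, 7, 6].

Step 1: column multipliers v_i = (∏_{j≠i}(α_i − α_j))^{−1} mod 13.
  i = 1 (α = 10): (10−8)(10−4)(10−9)(10−1) = 2·6·1·9 = 108 ≡ 4, so v_1 = 4^{−1} = 10 (mod 13).
  i = 2 (α = 8): (8−10)(8−4)(8−9)(8−1) = (−2)·4·(−1)·7 = 56 ≡ 4, so v_2 = 4^{−1} = 10 (mod 13).
  i = 3 (α = 4): (4−10)(4−8)(4−9)(4−1) = (−6)·(−4)·(−5)·3 = −360 ≡ 4, so v_3 = 4^{−1} = 10 (mod 13).
  i = 4 (α = 9): (9−10)(9−8)(9−4)(9−1) = (−1)·1·5·8 = −40 ≡ 12, so v_4 = 12^{−1} = 12 (mod 13).
  i = 5 (α = 1): (1−10)(1−8)(1−4)(1−9) = (−9)·(−7)·(−3)·(−8) = 1512 ≡ 4, so v_5 = 4^{−1} = 10 (mod 13).
  v = [10, 10, 10, 12, 10].
Step 2: syndromes of r = [12, 2, 8, 0, 6] (all sums mod 13).
  S_0 = Σ v_i r_i = 10·12 + 10·2 + 10·8 + 12·0 + 10·6 = 280 ≡ 7.
  S_1 = Σ v_i α_i r_i = 10·10·12 + 10·8·2 + 10·4·8 + 12·9·0 + 10·1·6 = 1740 ≡ 11.
  α_i^2 mod 13 = [9, 12, 3, 3, 1].
  S_2 = Σ v_i α_i^2 r_i = 10·9·12 + 10·12·2 + 10·3·8 + 12·3·0 + 10·1·6 = 1620 ≡ 8.
  S = (7, 11, 8) ≠ 0, so r is not a codeword (an error is present).
Step 3: locate the error. For a single error e at position i, S_ℓ = v_i·e·α_i^ℓ, so α_err = S_1/S_0.
  S_0^{−1} = 7^{−1} = 2 (mod 13), so α_err = 11·2 = 22 ≡ 9 = α_4. Error position i = 4.
  Consistency check: S_2/S_1 = 8·6 = 48 ≡ 9 = α_err ✓ (single-error assumption holds).
Step 4: error magnitude e = S_0/v_4 = S_0·∏_{j≠4}(α_4 − α_j) = 7·12 = 84 ≡ 6 (mod 13).
Step 5: correct position 4: c_4 = r_4 − e = 0 − 6 ≡ 7 (mod 13). Hence c = [12, 2, 8, 7, 6].
  Check: interpolating c through the α_i gives m(x) = 1 + 5·x (degree < 2) with m(α_i) = c_i for every i, so c is indeed a codeword.


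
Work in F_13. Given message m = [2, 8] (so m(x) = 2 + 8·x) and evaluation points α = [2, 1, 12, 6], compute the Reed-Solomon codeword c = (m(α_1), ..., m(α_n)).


c = [5, 10, 7, 11]

Message polynomial: m(x) = 2 + 8·x (mod 13).
For each evaluation point α_i, compute m(α_i) mod 13:
  α_1 = 2: Horner steps 8 → 5, so m(2) = 5.
  α_2 = 1: Horner steps 8 → 10, so m(1) = 10.
  α_3 = 12: Horner steps 8 → 7, so m(12) = 7.
  α_4 = 6: Horner steps 8 → 11, so m(6) = 11.
Codeword c = [5, 10, 7, 11] ∈ F_13^4.


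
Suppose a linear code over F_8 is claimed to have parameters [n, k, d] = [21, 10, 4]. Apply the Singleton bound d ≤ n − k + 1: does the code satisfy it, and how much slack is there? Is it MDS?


Singleton RHS = n − k + 1 = 12, slack = 8, bound satisfied, not MDS.

Singleton bound: d ≤ n − k + 1.
Here n = 21, k = 10, so n − k + 1 = 12.
Given d = 4, check d ≤ 12: YES.
Slack = (n − k + 1) − d = 8.
The code is NOT MDS (slack = 8 > 0).
Description: the claimed parameters are [21, 10, 4]_8; such a code would be non-MDS.
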